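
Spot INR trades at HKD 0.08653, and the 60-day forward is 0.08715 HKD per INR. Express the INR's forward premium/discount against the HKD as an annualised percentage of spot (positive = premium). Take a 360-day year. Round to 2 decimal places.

T = 60/360 years.
Period premium: (0.08715 − 0.08653)/0.08653 = 0.0071651.
Annualise by dividing by T: 0.0071651 / (60/360) = 0.042991 → 4.30%.

+4.30%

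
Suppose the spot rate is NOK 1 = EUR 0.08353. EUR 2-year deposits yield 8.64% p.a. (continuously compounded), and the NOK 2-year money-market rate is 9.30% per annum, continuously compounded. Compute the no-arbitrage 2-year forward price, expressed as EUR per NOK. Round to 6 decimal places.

T = 2 years.
EUR growth factor: e^(0.0864×2) = 1.1886284.
NOK accumulates by e^(0.0930×2) = 1.2044223.
CIP: F = S · (grow EUR)/(grow NOK) = 0.08353 × 1.1886284/1.2044223 = 0.08243465 EUR per NOK.

0.082435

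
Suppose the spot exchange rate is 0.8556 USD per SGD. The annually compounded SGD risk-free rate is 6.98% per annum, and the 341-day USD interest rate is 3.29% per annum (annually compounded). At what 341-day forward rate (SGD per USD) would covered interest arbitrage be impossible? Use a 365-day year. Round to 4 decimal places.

1.2077

T = 341/365 years.
Growth of 1 USD over T: (1 + 0.0329)^(341/365) = 1.0307038.
SGD accumulates by (1 + 0.0698)^(341/365) = 1.0650643.
CIP: F = S · (grow USD)/(grow SGD) = 0.8556 × 1.0307038/1.0650643 = 0.8279971 USD per SGD.
Quoted the other way: 1/0.8279971 = 1.2077 SGD per USD.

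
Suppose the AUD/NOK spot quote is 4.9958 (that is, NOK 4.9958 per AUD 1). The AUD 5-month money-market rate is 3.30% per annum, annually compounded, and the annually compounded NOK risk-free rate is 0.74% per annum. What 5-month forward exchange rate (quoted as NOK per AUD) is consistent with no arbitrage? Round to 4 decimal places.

4.9438

T = 5/12 years.
NOK accumulates by (1 + 0.0074)^(5/12) = 1.0030767.
AUD growth factor: (1 + 0.0330)^(5/12) = 1.0136199.
Forward (NOK per AUD) = 4.9958 × 1.0030767 / 1.0136199 = 4.943836.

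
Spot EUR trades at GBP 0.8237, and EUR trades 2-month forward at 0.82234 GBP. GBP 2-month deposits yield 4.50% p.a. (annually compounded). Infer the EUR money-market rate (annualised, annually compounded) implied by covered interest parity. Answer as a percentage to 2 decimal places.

T = 2/12 years.
F/S = 0.82234/0.8237 = 0.9983489 = (growth of GBP) / (growth of EUR).
GBP growth factor: (1 + 0.0450)^(2/12) = 1.0073631.
That pins the EUR growth at 1.0090291.
Annualise: 1.0090291^(12/2) − 1 = 0.055412 = 5.54%.

5.54%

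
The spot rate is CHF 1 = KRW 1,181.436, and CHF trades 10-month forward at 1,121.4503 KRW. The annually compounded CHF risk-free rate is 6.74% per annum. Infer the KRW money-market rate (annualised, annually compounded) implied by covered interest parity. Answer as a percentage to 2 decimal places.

0.27%

T = 10/12 years.
By CIP, F/S equals the KRW-to-CHF growth ratio: 1121.4503/1181.436 = 0.9492264.
The CHF side grows by (1 + 0.0674)^(10/12) = 1.0558592.
Hence g_KRW = 1.0022494.
r = 1.0022494^(12/10) − 1 = 0.002700 → 0.27%.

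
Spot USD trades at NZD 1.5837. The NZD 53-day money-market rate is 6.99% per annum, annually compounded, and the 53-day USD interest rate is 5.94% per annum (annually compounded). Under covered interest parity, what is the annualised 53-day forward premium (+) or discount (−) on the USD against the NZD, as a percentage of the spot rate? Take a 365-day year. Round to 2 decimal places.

T = 53/365 years.
F = S · g_NZD/g_USD = 1.5837 × 1.0098591/1.0084139 = 1.5859697.
(F − S)/S ÷ T = (1.5859697 − 1.5837)/1.5837/(53/365) = 0.009870 → 0.99%.

+0.99%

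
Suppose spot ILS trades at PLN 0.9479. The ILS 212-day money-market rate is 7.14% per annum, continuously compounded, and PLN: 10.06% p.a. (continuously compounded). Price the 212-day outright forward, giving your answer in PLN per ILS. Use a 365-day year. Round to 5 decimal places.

0.96411

T = 212/365 years.
PLN growth factor: e^(0.1006×212/365) = 1.0601715.
ILS growth factor: e^(0.0714×212/365) = 1.0423426.
Forward (PLN per ILS) = 0.9479 × 1.0601715 / 1.0423426 = 0.9641135.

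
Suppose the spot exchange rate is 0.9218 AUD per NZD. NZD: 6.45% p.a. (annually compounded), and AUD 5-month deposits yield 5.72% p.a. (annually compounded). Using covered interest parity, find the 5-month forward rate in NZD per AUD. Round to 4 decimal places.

T = 5/12 years.
AUD accumulates by (1 + 0.0572)^(5/12) = 1.0234473.
Growth of 1 NZD over T: (1 + 0.0645)^(5/12) = 1.0263859.
CIP: F = S · (grow AUD)/(grow NZD) = 0.9218 × 1.0234473/1.0263859 = 0.9191608 AUD per NZD.
Quoted the other way: 1/0.9191608 = 1.0879 NZD per AUD.

1.0879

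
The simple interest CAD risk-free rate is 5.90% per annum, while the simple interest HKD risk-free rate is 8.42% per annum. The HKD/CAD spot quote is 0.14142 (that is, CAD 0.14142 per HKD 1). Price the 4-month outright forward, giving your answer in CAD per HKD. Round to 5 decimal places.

T = 4/12 years.
CAD growth factor: 1 + 0.0590×4/12 = 1.0196667.
HKD growth factor: 1 + 0.0842×4/12 = 1.0280667.
Forward (CAD per HKD) = 0.14142 × 1.0196667 / 1.0280667 = 0.1402645.

0.14026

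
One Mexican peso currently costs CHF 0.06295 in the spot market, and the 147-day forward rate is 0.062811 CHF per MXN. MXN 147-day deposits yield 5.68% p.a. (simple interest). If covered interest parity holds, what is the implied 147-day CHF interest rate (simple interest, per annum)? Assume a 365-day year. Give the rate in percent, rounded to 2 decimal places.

5.12%

T = 147/365 years.
CIP gives F = S · g_CHF/g_MXN, so g_CHF/g_MXN = 0.062811/0.06295 = 0.9977919.
MXN growth factor: 1 + 0.0568×147/365 = 1.0228756.
That pins the CHF growth at 1.020617.
r = (1.020617 − 1)/(147/365) = 0.051192 → 5.12%.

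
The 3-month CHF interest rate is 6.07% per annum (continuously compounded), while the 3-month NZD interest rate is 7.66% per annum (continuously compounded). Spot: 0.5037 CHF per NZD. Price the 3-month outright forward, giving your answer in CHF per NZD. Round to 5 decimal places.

T = 3/12 years.
CHF growth factor: e^(0.0607×3/12) = 1.0152907.
Growth of 1 NZD over T: e^(0.0766×3/12) = 1.0193345.
So F = 0.5037 × 1.0152907 / 1.0193345 = 0.5017018 (CHF/NZD).

0.50170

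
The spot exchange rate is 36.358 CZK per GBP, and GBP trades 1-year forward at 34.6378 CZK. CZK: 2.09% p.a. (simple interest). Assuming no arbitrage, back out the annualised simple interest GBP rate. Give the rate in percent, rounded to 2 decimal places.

T = 1 year.
F/S = 34.6378/36.358 = 0.9526872 = (growth of CZK) / (growth of GBP).
The CZK side grows by 1 + 0.0209×1 = 1.020900.
So the GBP growth factor = 1.0716004.
r = (1.0716004 − 1)/1 = 0.071600 → 7.16%.

7.16%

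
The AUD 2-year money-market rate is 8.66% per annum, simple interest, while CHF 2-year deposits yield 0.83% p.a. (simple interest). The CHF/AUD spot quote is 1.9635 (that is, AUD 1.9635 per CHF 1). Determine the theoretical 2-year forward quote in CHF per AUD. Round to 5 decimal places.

T = 2 years.
AUD accumulates by 1 + 0.0866×2 = 1.173200.
Growth of 1 CHF over T: 1 + 0.0083×2 = 1.016600.
Forward (AUD per CHF) = 1.9635 × 1.173200 / 1.016600 = 2.265963.
Invert for CHF per AUD: 1 / 2.265963 = 0.44131.

0.44131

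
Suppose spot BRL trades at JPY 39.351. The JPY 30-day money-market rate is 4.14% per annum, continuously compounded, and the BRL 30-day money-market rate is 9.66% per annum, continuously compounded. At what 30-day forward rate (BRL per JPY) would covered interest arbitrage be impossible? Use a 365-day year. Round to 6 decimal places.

0.025528

T = 30/365 years.
JPY accumulates by e^(0.0414×30/365) = 1.0034085.
Growth of 1 BRL over T: e^(0.0966×30/365) = 1.0079713.
Forward (JPY per BRL) = 39.351 × 1.0034085 / 1.0079713 = 39.17287.
Quoted the other way: 1/39.17287 = 0.025528 BRL per JPY.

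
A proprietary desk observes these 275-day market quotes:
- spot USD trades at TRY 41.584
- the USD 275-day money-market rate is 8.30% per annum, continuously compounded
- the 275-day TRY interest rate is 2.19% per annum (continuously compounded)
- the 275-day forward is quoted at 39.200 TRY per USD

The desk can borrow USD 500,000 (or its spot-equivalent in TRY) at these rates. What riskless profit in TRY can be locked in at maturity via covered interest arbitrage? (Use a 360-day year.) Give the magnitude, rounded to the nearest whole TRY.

TRY 259,823

T = 275/360 years.
Keep in USD, deliver into the forward: 500,000·1.0654558948·39.200 = TRY 20,882,935.54.
Swap to TRY now, deposit: 500,000·41.584·1.0168698828 = TRY 21,142,758.60.
The quoted forward undervalues USD, so borrow USD, convert to TRY at spot, deposit the TRY at 2.19%, and buy USD forward at 39.200 to cover the loan.
Profit = 21,142,758.60 − 20,882,935.54 = TRY 259,823.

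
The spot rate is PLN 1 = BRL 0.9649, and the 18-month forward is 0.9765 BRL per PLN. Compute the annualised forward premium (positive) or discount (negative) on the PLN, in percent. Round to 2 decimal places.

T = 18/12 years.
Period premium: (0.9765 − 0.9649)/0.9649 = 0.0120220.
Annualise by dividing by T: 0.0120220 / (18/12) = 0.008015 → 0.80%.

+0.80%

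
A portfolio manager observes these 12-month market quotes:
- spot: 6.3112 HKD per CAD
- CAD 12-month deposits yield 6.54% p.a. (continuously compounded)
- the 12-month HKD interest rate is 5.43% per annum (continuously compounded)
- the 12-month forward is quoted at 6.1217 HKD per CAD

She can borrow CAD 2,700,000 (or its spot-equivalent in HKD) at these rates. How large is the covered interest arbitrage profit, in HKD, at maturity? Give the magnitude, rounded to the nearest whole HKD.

HKD 345,417

T = 1 year.
Keep in CAD, deliver into the forward: 2,700,000·1.0675859734·6.1217 = HKD 17,645,690.84.
Swap to HKD now, deposit: 2,700,000·6.3112·1.055801295 = HKD 17,991,107.46.
The quoted forward undervalues CAD, so borrow CAD, convert to HKD at spot, deposit the HKD at 5.43%, and buy CAD forward at 6.1217 to cover the loan.
Profit = 17,991,107.46 − 17,645,690.84 = HKD 345,417.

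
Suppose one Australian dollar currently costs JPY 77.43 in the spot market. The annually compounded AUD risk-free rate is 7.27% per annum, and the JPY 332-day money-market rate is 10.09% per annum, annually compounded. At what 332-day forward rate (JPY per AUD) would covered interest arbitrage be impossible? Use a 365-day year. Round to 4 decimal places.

79.2793

T = 332/365 years.
JPY growth factor: (1 + 0.1009)^(332/365) = 1.09137351.
Growth of 1 AUD over T: (1 + 0.0727)^(332/365) = 1.06591533.
So F = 77.43 × 1.09137351 / 1.06591533 = 79.279328 (JPY/AUD).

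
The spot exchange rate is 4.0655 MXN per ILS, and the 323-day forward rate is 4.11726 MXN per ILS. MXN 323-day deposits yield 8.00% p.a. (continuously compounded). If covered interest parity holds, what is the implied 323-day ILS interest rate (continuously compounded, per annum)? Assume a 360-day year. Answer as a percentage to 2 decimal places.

T = 323/360 years.
By CIP, F/S equals the MXN-to-ILS growth ratio: 4.11726/4.0655 = 1.0127315.
The MXN side grows by e^(0.0800×323/360) = 1.0744166.
That pins the ILS growth at 1.0609096.
r = ln(1.0609096)/(323/360) = 0.065900 → 6.59%.

6.59%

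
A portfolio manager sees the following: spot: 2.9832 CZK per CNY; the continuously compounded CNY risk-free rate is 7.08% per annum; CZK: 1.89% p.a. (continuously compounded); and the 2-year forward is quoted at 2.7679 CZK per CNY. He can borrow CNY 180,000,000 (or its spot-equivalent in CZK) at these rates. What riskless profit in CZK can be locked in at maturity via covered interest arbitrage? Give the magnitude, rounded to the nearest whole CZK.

CZK 16,347,194

T = 2 years.
Route A — deposit CNY, sell forward: 180,000,000 × 1.15211571007 × 2.7679 = CZK 574,009,393.30.
Route B — convert at spot, deposit CZK: 180,000,000 × 2.9832 × 1.03852350741 = CZK 557,662,198.91.
The quoted forward overvalues CNY, so borrow CZK, buy CNY at spot, deposit the CNY at 7.08%, and sell the proceeds forward at 2.7679.
Arbitrage profit = |574,009,393.30 − 557,662,198.91| = CZK 16,347,194.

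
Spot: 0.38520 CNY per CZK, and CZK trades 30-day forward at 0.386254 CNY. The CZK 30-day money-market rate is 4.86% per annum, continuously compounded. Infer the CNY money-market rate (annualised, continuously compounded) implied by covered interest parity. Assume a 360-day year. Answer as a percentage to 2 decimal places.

8.14%

T = 30/360 years.
F/S = 0.386254/0.3852 = 1.0027362 = (growth of CNY) / (growth of CZK).
CZK growth factor: e^(0.0486×30/360) = 1.0040582.
That pins the CNY growth at 1.0068055.
r = ln(1.0068055)/(30/360) = 0.081389 → 8.14%.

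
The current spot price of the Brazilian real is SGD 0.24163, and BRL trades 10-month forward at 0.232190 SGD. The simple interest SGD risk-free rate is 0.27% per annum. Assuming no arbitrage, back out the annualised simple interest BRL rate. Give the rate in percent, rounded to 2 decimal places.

5.16%

T = 10/12 years.
CIP gives F = S · g_SGD/g_BRL, so g_SGD/g_BRL = 0.23219/0.24163 = 0.9609320.
The SGD side grows by 1 + 0.0027×10/12 = 1.002250.
So the BRL growth factor = 1.0429978.
(1.0429978 − 1)/T = 0.051597, i.e. 5.16%.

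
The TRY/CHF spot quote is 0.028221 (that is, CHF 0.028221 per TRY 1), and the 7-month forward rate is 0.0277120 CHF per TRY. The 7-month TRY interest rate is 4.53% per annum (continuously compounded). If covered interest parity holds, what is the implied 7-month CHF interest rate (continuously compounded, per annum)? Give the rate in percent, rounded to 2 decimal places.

1.41%

T = 7/12 years.
By CIP, F/S equals the CHF-to-TRY growth ratio: 0.027712/0.028221 = 0.9819638.
The TRY side grows by e^(0.0453×7/12) = 1.0267772.
So the CHF growth factor = 1.008258.
Take logs: ln 1.008258 / (7/12) = 0.014098, so 1.41%.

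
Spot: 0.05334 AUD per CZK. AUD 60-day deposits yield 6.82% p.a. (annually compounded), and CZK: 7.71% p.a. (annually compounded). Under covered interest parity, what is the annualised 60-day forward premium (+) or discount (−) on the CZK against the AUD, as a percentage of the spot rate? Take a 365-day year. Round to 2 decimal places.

-0.83%

T = 60/365 years.
F = S · g_AUD/g_CZK = 0.05334 × 1.0109042/1.012284 = 0.05326729.
Annualised premium = (F − S)/S × (1/T) = (0.05326729 − 0.05334)/0.05334 ÷ (60/365) = -0.83%.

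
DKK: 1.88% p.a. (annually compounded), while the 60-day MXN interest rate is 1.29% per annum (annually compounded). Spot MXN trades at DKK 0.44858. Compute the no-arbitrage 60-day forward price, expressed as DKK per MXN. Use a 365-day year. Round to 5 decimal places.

T = 60/365 years.
Growth of 1 DKK over T: (1 + 0.0188)^(60/365) = 1.0030664.
MXN accumulates by (1 + 0.0129)^(60/365) = 1.0021092.
So F = 0.44858 × 1.0030664 / 1.0021092 = 0.4490085 (DKK/MXN).

0.44901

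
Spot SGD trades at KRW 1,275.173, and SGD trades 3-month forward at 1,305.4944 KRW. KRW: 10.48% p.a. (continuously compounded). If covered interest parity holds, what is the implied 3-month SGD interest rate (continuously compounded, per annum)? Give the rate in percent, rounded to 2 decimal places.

T = 3/12 years.
CIP gives F = S · g_KRW/g_SGD, so g_KRW/g_SGD = 1305.4944/1275.173 = 1.0237783.
The KRW side grows by e^(0.1048×3/12) = 1.0265462.
Hence g_SGD = 1.0027036.
Take logs: ln 1.0027036 / (3/12) = 0.010800, so 1.08%.

1.08%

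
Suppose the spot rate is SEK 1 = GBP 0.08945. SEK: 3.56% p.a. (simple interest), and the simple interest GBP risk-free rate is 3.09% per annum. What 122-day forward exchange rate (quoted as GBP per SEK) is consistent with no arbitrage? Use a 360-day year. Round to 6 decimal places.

0.089309

T = 122/360 years.
GBP growth factor: 1 + 0.0309×122/360 = 1.0104717.
Growth of 1 SEK over T: 1 + 0.0356×122/360 = 1.0120644.
CIP: F = S · (grow GBP)/(grow SEK) = 0.08945 × 1.0104717/1.0120644 = 0.08930923 GBP per SEK.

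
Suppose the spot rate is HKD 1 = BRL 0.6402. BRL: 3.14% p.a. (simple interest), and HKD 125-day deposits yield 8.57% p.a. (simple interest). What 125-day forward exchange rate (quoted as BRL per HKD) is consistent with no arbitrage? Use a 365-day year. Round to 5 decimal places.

0.62863

T = 125/365 years.
BRL accumulates by 1 + 0.0314×125/365 = 1.0107534.
HKD growth factor: 1 + 0.0857×125/365 = 1.0293493.
Forward (BRL per HKD) = 0.6402 × 1.0107534 / 1.0293493 = 0.6286343.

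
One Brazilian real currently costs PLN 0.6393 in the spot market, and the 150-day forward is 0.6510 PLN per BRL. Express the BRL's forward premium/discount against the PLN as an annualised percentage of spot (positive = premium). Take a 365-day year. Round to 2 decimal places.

+4.45%

T = 150/365 years.
BRL trades forward at +1.83013% vs spot over the period.
Annualise by dividing by T: 0.0183013 / (150/365) = 0.044533 → 4.45%.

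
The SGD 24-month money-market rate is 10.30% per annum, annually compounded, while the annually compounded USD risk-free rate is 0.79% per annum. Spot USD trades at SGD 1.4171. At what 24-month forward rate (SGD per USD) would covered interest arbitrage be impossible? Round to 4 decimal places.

T = 2 years.
SGD growth factor: (1 + 0.1030)^2 = 1.216609.
Growth of 1 USD over T: (1 + 0.0079)^2 = 1.0158624.
Forward (SGD per USD) = 1.4171 × 1.216609 / 1.0158624 = 1.697136.

1.6971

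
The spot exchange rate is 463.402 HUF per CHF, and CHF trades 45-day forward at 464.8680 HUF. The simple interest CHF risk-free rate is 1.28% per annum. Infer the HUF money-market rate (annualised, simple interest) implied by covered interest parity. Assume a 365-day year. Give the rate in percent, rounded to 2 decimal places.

T = 45/365 years.
CIP gives F = S · g_HUF/g_CHF, so g_HUF/g_CHF = 464.868/463.402 = 1.0031636.
CHF growth factor: 1 + 0.0128×45/365 = 1.0015781.
That pins the HUF growth at 1.0047467.
r = (1.0047467 − 1)/(45/365) = 0.038501 → 3.85%.

3.85%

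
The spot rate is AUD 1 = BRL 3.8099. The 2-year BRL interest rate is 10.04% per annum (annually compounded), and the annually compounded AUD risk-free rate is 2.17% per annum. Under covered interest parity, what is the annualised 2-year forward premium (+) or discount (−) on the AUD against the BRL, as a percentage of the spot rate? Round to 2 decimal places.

T = 2 years.
F = S · g_BRL/g_AUD = 3.8099 × 1.2108802/1.0438709 = 4.4194473.
Annualised premium = (F − S)/S × (1/T) = (4.4194473 − 3.8099)/3.8099 ÷ 2 = 8.00%.

+8.00%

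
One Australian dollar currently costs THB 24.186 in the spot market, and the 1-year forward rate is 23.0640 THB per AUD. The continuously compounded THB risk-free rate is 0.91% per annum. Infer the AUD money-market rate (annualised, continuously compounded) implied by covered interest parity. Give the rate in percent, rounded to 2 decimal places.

T = 1 year.
CIP gives F = S · g_THB/g_AUD, so g_THB/g_AUD = 23.064/24.186 = 0.9536095.
THB growth factor: e^(0.0091×1) = 1.0091415.
So the AUD growth factor = 1.0582335.
r = ln(1.0582335)/1 = 0.056601 → 5.66%.

5.66%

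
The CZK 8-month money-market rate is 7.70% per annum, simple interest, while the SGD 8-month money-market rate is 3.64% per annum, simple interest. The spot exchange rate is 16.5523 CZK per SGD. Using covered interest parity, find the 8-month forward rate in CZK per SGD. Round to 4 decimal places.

16.9897

T = 8/12 years.
Growth of 1 CZK over T: 1 + 0.0770×8/12 = 1.05133333.
Growth of 1 SGD over T: 1 + 0.0364×8/12 = 1.02426667.
CIP: F = S · (grow CZK)/(grow SGD) = 16.5523 × 1.05133333/1.02426667 = 16.989701 CZK per SGD.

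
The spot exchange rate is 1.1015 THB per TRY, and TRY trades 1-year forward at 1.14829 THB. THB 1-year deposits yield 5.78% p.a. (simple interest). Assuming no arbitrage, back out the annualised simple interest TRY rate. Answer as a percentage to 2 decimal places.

1.47%

T = 1 year.
CIP gives F = S · g_THB/g_TRY, so g_THB/g_TRY = 1.14829/1.1015 = 1.0424784.
THB growth factor: 1 + 0.0578×1 = 1.057800.
That pins the TRY growth at 1.0146973.
(1.0146973 − 1)/T = 0.014697, i.e. 1.47%.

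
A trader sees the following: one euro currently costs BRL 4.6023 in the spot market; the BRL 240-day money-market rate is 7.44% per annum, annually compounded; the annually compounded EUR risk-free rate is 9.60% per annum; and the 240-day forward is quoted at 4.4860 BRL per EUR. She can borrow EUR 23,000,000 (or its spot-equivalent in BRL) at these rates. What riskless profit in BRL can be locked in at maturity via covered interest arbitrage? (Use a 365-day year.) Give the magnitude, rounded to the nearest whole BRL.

BRL 1,379,187

T = 240/365 years.
Keep in EUR, deliver into the forward: 23,000,000·1.06212786498·4.4860 = BRL 109,588,228.85.
Swap to BRL now, deposit: 23,000,000·4.6023·1.04831720163 = BRL 110,967,415.91.
The quoted forward undervalues EUR, so borrow EUR, convert to BRL at spot, deposit the BRL at 7.44%, and buy EUR forward at 4.4860 to cover the loan.
Arbitrage profit = |109,588,228.85 − 110,967,415.91| = BRL 1,379,187.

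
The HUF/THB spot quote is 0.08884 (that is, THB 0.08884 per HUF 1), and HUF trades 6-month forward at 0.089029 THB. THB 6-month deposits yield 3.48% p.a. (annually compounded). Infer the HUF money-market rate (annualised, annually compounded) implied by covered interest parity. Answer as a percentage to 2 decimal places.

T = 6/12 years.
F/S = 0.089029/0.08884 = 1.0021274 = (growth of THB) / (growth of HUF).
THB growth factor: (1 + 0.0348)^(6/12) = 1.0172512.
So the HUF growth factor = 1.0150917.
Annualise: 1.0150917^(12/6) − 1 = 0.030411 = 3.04%.

3.04%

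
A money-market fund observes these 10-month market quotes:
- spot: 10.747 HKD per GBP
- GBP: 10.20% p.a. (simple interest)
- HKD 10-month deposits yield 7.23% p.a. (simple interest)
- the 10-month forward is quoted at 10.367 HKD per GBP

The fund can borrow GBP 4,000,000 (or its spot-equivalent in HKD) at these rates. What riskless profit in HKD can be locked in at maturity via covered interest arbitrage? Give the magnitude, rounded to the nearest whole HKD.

T = 10/12 years.
Keep in GBP, deliver into the forward: 4,000,000·1.085000·10.367 = HKD 44,992,780.00.
Swap to HKD now, deposit: 4,000,000·10.747·1.060250 = HKD 45,578,027.00.
The quoted forward undervalues GBP, so borrow GBP, convert to HKD at spot, deposit the HKD at 7.23%, and buy GBP forward at 10.367 to cover the loan.
The gap between the two covered legs is HKD 585,247.

HKD 585,247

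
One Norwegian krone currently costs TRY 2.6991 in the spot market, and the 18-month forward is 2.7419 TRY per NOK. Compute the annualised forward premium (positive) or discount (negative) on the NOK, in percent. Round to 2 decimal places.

T = 18/12 years.
(F − S)/S = (2.7419 − 2.6991)/2.6991 = 0.0158571.
×(1/T) gives 1.06% p.a.

+1.06%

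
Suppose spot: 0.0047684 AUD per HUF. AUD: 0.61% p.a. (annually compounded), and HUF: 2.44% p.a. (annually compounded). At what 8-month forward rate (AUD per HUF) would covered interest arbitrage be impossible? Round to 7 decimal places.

T = 8/12 years.
AUD growth factor: (1 + 0.0061)^(8/12) = 1.0040625.
Growth of 1 HUF over T: (1 + 0.0244)^(8/12) = 1.0162012.
So F = 0.0047684 × 1.0040625 / 1.0162012 = 0.004711441 (AUD/HUF).

0.0047114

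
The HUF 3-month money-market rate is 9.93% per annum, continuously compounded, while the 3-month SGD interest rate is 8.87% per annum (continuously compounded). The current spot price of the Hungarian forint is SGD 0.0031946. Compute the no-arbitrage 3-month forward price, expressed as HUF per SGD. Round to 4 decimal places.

T = 3/12 years.
SGD growth factor: e^(0.0887×3/12) = 1.022422693.
HUF growth factor: e^(0.0993×3/12) = 1.025135706.
Forward (SGD per HUF) = 0.0031946 × 1.022422693 / 1.025135706 = 0.00318614552.
Quoted the other way: 1/0.00318614552 = 313.8589 HUF per SGD.

313.8589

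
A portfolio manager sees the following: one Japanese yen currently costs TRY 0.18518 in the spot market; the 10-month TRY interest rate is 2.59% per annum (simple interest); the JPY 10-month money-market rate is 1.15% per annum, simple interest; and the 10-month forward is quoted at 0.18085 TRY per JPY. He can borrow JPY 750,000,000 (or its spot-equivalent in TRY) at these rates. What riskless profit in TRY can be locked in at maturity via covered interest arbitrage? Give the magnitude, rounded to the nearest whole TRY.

TRY 4,945,242

T = 10/12 years.
Invest the JPY and cover forward: 750,000,000 × 1.00958333333 × 0.18085 = TRY 136,937,359.37.
Convert at spot and invest in TRY: 750,000,000 × 0.18518 × 1.02158333333 = TRY 141,882,601.25.
The quoted forward undervalues JPY, so borrow JPY, convert to TRY at spot, deposit the TRY at 2.59%, and buy JPY forward at 0.18085 to cover the loan.
Profit = 141,882,601.25 − 136,937,359.37 = TRY 4,945,242.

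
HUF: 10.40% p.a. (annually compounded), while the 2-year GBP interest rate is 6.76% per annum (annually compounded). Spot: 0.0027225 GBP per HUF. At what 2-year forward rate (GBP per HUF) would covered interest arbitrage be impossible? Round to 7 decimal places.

T = 2 years.
GBP accumulates by (1 + 0.0676)^2 = 1.1397698.
Growth of 1 HUF over T: (1 + 0.1040)^2 = 1.218816.
So F = 0.0027225 × 1.1397698 / 1.218816 = 0.002545933 (GBP/HUF).

0.0025459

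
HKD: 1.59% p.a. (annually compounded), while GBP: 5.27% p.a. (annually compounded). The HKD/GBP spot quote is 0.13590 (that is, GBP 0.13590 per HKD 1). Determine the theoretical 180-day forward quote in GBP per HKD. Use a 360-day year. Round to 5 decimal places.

T = 180/360 years.
GBP growth factor: (1 + 0.0527)^(180/360) = 1.0260117.
HKD growth factor: (1 + 0.0159)^(180/360) = 1.0079186.
Forward (GBP per HKD) = 0.1359 × 1.0260117 / 1.0079186 = 0.1383395.

0.13834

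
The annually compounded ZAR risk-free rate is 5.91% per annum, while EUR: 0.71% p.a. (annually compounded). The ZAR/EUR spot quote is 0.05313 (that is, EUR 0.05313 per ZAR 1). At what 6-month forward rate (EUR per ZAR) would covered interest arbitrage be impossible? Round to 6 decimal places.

0.051809

T = 6/12 years.
EUR accumulates by (1 + 0.0071)^(6/12) = 1.0035437.
ZAR accumulates by (1 + 0.0591)^(6/12) = 1.0291258.
So F = 0.05313 × 1.0035437 / 1.0291258 = 0.05180929 (EUR/ZAR).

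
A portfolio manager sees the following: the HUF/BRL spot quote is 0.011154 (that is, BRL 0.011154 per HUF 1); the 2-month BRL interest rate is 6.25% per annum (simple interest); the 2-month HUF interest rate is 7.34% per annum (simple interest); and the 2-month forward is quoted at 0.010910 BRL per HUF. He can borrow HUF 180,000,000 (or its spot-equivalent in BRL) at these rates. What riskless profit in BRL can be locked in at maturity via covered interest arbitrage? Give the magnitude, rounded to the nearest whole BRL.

BRL 40,810

T = 2/12 years.
Invest the HUF and cover forward: 180,000,000 × 1.012233333 × 0.010910 = BRL 1,987,823.82.
Convert at spot and invest in BRL: 180,000,000 × 0.011154 × 1.010416667 = BRL 2,028,633.75.
The quoted forward undervalues HUF, so borrow HUF, convert to BRL at spot, deposit the BRL at 6.25%, and buy HUF forward at 0.010910 to cover the loan.
Arbitrage profit = |1,987,823.82 − 2,028,633.75| = BRL 40,810.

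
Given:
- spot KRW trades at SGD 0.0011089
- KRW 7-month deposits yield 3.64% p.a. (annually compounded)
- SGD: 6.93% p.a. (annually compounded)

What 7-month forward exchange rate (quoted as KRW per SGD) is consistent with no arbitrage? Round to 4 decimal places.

T = 7/12 years.
SGD accumulates by (1 + 0.0693)^(7/12) = 1.0398597.
KRW accumulates by (1 + 0.0364)^(7/12) = 1.021075022.
So F = 0.0011089 × 1.0398597 / 1.021075022 = 0.00112930039 (SGD/KRW).
Quoted the other way: 1/0.00112930039 = 885.5040 KRW per SGD.

885.5040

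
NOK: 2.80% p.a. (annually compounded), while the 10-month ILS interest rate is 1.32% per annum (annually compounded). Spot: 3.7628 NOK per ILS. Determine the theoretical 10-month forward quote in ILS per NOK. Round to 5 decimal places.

T = 10/12 years.
Growth of 1 NOK over T: (1 + 0.0280)^(10/12) = 1.0232795.
Growth of 1 ILS over T: (1 + 0.0132)^(10/12) = 1.010988.
So F = 3.7628 × 1.0232795 / 1.010988 = 3.808548 (NOK/ILS).
Quoted the other way: 1/3.808548 = 0.26257 ILS per NOK.

0.26257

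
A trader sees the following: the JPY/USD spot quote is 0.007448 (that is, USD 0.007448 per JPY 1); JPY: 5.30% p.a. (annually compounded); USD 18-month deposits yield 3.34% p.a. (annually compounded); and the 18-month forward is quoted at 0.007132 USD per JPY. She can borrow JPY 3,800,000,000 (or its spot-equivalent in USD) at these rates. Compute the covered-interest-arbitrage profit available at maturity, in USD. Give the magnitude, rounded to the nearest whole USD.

T = 18/12 years.
Invest the JPY and cover forward: 3,800,000,000 × 1.0805442504 × 0.007132 = USD 29,284,478.06.
Convert at spot and invest in USD: 3,800,000,000 × 0.007448 × 1.050516035 = USD 29,732,125.03.
The quoted forward undervalues JPY, so borrow JPY, convert to USD at spot, deposit the USD at 3.34%, and buy JPY forward at 0.007132 to cover the loan.
Arbitrage profit = |29,284,478.06 − 29,732,125.03| = USD 447,647.

USD 447,647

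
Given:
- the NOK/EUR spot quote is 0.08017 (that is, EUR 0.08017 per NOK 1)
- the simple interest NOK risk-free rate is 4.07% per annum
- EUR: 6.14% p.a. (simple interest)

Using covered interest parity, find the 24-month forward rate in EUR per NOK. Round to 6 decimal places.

T = 2 years.
EUR accumulates by 1 + 0.0614×2 = 1.122800.
Growth of 1 NOK over T: 1 + 0.0407×2 = 1.081400.
CIP: F = S · (grow EUR)/(grow NOK) = 0.08017 × 1.122800/1.081400 = 0.08323920 EUR per NOK.

0.083239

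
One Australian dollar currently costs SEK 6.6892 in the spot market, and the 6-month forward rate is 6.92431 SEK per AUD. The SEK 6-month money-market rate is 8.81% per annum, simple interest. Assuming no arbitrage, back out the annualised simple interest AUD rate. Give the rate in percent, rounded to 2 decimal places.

1.72%

T = 6/12 years.
F/S = 6.92431/6.6892 = 1.0351477 = (growth of SEK) / (growth of AUD).
SEK growth factor: 1 + 0.0881×6/12 = 1.044050.
That pins the AUD growth at 1.008600.
r = (1.008600 − 1)/(6/12) = 0.017200 → 1.72%.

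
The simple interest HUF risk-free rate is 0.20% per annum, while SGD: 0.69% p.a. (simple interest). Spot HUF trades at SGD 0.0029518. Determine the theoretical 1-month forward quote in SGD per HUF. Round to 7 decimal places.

0.0029530

T = 1/12 years.
Growth of 1 SGD over T: 1 + 0.0069×1/12 = 1.000575.
HUF growth factor: 1 + 0.0020×1/12 = 1.0001667.
Forward (SGD per HUF) = 0.0029518 × 1.000575 / 1.0001667 = 0.002953005.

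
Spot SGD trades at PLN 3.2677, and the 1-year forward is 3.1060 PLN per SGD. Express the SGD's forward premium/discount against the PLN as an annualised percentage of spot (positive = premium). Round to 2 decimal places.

T = 1 year.
SGD trades forward at -4.94843% vs spot over the period.
Per annum: -0.0494843 / 1 = -0.049484 = -4.95%.

-4.95%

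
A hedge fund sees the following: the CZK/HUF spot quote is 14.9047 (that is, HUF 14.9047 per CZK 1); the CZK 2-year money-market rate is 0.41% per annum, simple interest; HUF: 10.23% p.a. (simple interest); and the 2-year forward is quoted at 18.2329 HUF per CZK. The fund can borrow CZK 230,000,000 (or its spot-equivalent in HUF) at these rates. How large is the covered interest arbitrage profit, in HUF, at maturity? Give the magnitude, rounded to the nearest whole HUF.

T = 2 years.
Route A — deposit CZK, sell forward: 230,000,000 × 1.008200 × 18.2329 = HUF 4,227,954,249.40.
Route B — convert at spot, deposit HUF: 230,000,000 × 14.9047 × 1.204600 = HUF 4,129,466,372.60.
The quoted forward overvalues CZK, so borrow HUF, buy CZK at spot, deposit the CZK at 0.41%, and sell the proceeds forward at 18.2329.
The gap between the two covered legs is HUF 98,487,877.

HUF 98,487,877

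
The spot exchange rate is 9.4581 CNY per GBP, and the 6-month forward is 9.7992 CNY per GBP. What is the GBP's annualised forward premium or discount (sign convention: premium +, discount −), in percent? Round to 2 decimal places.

+7.21%

T = 6/12 years.
(F − S)/S = (9.7992 − 9.4581)/9.4581 = 0.0360643.
×(1/T) gives 7.21% p.a.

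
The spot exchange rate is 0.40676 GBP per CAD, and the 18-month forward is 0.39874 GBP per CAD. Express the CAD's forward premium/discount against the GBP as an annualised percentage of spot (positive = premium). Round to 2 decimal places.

-1.31%

T = 18/12 years.
(F − S)/S = (0.39874 − 0.40676)/0.40676 = -0.0197168.
×(1/T) gives -1.31% p.a.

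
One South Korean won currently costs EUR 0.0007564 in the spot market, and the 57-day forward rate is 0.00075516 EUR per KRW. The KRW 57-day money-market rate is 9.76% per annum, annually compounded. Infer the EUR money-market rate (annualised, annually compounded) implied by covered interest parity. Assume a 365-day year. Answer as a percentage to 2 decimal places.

8.61%

T = 57/365 years.
CIP gives F = S · g_EUR/g_KRW, so g_EUR/g_KRW = 0.00075516/0.0007564 = 0.9983607.
KRW growth factor: (1 + 0.0976)^(57/365) = 1.0146492.
So the EUR growth factor = 1.0129859.
Annualise: 1.0129859^(365/57) − 1 = 0.086129 = 8.61%.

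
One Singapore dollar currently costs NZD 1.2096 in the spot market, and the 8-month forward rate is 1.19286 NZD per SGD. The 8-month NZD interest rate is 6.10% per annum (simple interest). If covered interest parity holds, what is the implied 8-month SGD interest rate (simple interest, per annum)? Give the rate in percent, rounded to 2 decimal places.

8.29%

T = 8/12 years.
CIP gives F = S · g_NZD/g_SGD, so g_NZD/g_SGD = 1.19286/1.2096 = 0.9861607.
NZD growth factor: 1 + 0.0610×8/12 = 1.0406667.
So the SGD growth factor = 1.0552709.
(1.0552709 − 1)/T = 0.082906, i.e. 8.29%.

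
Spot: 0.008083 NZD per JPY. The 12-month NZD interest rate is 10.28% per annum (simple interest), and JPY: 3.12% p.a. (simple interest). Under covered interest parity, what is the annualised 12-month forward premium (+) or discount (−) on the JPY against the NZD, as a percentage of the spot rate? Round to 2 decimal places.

+6.94%

T = 1 year.
No-arbitrage forward: 0.008083 × 1.102800 / 1.031200 = 0.008644232 NZD/JPY.
(F − S)/S ÷ T = (0.008644232 − 0.008083)/0.008083/1 = 0.069434 → 6.94%.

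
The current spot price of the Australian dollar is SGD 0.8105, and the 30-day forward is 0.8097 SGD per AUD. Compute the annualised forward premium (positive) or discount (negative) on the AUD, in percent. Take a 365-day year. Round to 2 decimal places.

T = 30/365 years.
AUD trades forward at -0.09870% vs spot over the period.
Per annum: -0.0009870 / (30/365) = -0.012009 = -1.20%.

-1.20%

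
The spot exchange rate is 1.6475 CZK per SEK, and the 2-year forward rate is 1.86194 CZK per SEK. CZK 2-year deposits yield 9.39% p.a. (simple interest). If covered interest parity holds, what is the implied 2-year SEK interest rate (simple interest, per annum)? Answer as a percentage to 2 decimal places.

T = 2 years.
CIP gives F = S · g_CZK/g_SEK, so g_CZK/g_SEK = 1.86194/1.6475 = 1.1301608.
The CZK side grows by 1 + 0.0939×2 = 1.187800.
That pins the SEK growth at 1.0510009.
(1.0510009 − 1)/T = 0.025500, i.e. 2.55%.

2.55%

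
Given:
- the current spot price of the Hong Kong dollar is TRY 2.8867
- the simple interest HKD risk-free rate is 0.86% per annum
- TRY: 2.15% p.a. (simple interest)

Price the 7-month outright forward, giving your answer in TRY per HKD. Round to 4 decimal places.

2.9083

T = 7/12 years.
Growth of 1 TRY over T: 1 + 0.0215×7/12 = 1.0125417.
HKD accumulates by 1 + 0.0086×7/12 = 1.0050167.
So F = 2.8867 × 1.0125417 / 1.0050167 = 2.908314 (TRY/HKD).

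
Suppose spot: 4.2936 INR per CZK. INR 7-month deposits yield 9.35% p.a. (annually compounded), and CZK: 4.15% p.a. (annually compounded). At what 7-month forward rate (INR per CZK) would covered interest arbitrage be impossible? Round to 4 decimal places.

T = 7/12 years.
Growth of 1 INR over T: (1 + 0.0935)^(7/12) = 1.0535237.
CZK accumulates by (1 + 0.0415)^(7/12) = 1.024003.
So F = 4.2936 × 1.0535237 / 1.024003 = 4.417379 (INR/CZK).

4.4174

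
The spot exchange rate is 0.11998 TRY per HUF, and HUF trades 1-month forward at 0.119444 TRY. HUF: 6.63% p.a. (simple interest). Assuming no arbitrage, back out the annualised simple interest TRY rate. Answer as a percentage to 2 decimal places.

1.24%

T = 1/12 years.
CIP gives F = S · g_TRY/g_HUF, so g_TRY/g_HUF = 0.119444/0.11998 = 0.9955326.
The HUF side grows by 1 + 0.0663×1/12 = 1.005525.
That pins the TRY growth at 1.0010329.
(1.0010329 − 1)/T = 0.012395, i.e. 1.24%.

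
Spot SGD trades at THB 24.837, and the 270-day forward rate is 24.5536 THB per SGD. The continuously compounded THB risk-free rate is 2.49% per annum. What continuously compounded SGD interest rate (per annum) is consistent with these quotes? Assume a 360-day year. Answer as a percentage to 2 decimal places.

4.02%

T = 270/360 years.
By CIP, F/S equals the THB-to-SGD growth ratio: 24.5536/24.837 = 0.9885896.
The THB side grows by e^(0.0249×270/360) = 1.0188505.
Hence g_SGD = 1.0306102.
r = ln(1.0306102)/(270/360) = 0.040201 → 4.02%.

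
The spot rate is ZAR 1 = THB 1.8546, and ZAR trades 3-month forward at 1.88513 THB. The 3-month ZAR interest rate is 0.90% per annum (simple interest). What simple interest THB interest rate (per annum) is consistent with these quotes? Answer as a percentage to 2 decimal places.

7.50%

T = 3/12 years.
By CIP, F/S equals the THB-to-ZAR growth ratio: 1.88513/1.8546 = 1.0164618.
ZAR growth factor: 1 + 0.0090×3/12 = 1.002250.
So the THB growth factor = 1.0187488.
r = (1.0187488 − 1)/(3/12) = 0.074995 → 7.50%.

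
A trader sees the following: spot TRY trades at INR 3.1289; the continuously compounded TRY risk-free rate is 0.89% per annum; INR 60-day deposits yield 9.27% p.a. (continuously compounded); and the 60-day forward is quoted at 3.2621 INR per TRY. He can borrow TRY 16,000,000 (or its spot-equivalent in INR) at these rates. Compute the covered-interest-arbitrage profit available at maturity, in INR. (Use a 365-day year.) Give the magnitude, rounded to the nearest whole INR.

T = 60/365 years.
Invest the TRY and cover forward: 16,000,000 × 1.0014640844 × 3.2621 = INR 52,270,015.84.
Convert at spot and invest in INR: 16,000,000 × 3.1289 × 1.0153550519 = INR 50,831,110.75.
The quoted forward overvalues TRY, so borrow INR, buy TRY at spot, deposit the TRY at 0.89%, and sell the proceeds forward at 3.2621.
Arbitrage profit = |52,270,015.84 − 50,831,110.75| = INR 1,438,905.

INR 1,438,905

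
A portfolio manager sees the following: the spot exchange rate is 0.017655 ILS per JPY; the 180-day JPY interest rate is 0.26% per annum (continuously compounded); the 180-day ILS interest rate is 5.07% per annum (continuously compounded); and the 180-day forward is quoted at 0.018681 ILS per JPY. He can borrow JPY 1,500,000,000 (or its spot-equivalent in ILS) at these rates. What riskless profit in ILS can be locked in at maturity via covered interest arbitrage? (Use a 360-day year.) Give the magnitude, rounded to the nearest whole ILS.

T = 180/360 years.
Keep in JPY, deliver into the forward: 1,500,000,000·1.0013008454·0.018681 = ILS 28,057,951.64.
Swap to ILS now, deposit: 1,500,000,000·0.017655·1.0256740436 = ILS 27,162,412.86.
The quoted forward overvalues JPY, so borrow ILS, buy JPY at spot, deposit the JPY at 0.26%, and sell the proceeds forward at 0.018681.
The gap between the two covered legs is ILS 895,539.

ILS 895,539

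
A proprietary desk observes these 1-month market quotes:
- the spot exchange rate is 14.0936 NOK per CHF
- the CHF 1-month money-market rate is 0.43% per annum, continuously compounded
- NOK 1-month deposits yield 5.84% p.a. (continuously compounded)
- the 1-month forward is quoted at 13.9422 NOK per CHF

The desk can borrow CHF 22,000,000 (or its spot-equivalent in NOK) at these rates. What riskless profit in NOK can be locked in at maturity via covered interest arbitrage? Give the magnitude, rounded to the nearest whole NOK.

T = 1/12 years.
Keep in CHF, deliver into the forward: 22,000,000·1.00035839754·13.9422 = NOK 306,838,330.70.
Swap to NOK now, deposit: 22,000,000·14.0936·1.00487852812 = NOK 311,571,832.53.
The quoted forward undervalues CHF, so borrow CHF, convert to NOK at spot, deposit the NOK at 5.84%, and buy CHF forward at 13.9422 to cover the loan.
Arbitrage profit = |306,838,330.70 − 311,571,832.53| = NOK 4,733,502.

NOK 4,733,502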